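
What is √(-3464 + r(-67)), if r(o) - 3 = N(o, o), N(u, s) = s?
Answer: 42*I*√2 ≈ 59.397*I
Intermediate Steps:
r(o) = 3 + o
√(-3464 + r(-67)) = √(-3464 + (3 - 67)) = √(-3464 - 64) = √(-3528) = 42*I*√2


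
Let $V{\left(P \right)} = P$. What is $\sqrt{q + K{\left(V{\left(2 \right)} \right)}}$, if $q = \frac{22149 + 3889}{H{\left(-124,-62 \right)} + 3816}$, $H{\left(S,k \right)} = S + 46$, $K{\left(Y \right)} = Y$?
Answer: $\frac{\sqrt{31318833}}{1869} \approx 2.9943$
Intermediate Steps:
$H{\left(S,k \right)} = 46 + S$
$q = \frac{13019}{1869}$ ($q = \frac{22149 + 3889}{\left(46 - 124\right) + 3816} = \frac{26038}{-78 + 3816} = \frac{26038}{3738} = 26038 \cdot \frac{1}{3738} = \frac{13019}{1869} \approx 6.9658$)
$\sqrt{q + K{\left(V{\left(2 \right)} \right)}} = \sqrt{\frac{13019}{1869} + 2} = \sqrt{\frac{16757}{1869}} = \frac{\sqrt{31318833}}{1869}$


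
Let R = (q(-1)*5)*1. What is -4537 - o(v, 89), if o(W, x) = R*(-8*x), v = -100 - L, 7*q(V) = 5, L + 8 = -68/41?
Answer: -13959/7 ≈ -1994.1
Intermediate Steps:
L = -396/41 (L = -8 - 68/41 = -396/41 ≈ -9.6585)
q(V) = 5/7 (q(V) = (⅐)*5 = 5/7)
R = 25/7 (R = ((5/7)*5)*1 = (25/7)*1 = 25/7 ≈ 3.5714)
v = -3704/41 (v = -100 - 1*(-396/41) = -100 + 396/41 = -3704/41 ≈ -90.341)
o(W, x) = -200*x/7 (o(W, x) = 25*(-8*x)/7 = -200*x/7)
-4537 - o(v, 89) = -4537 - (-200)*89/7 = -4537 - 1*(-17800/7) = -4537 + 17800/7 = -13959/7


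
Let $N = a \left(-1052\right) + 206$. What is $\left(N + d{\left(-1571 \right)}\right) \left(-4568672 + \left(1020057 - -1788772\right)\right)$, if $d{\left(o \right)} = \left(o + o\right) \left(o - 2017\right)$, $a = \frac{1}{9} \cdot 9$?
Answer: $-19838094193950$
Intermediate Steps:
$a = 1$ ($a = \frac{1}{9} \cdot 9 = 1$)
$d{\left(o \right)} = 2 o \left(-2017 + o\right)$
$N = -846$ ($N = 1 \left(-1052\right) + 206 = -1052 + 206 = -846$)
$\left(N + d{\left(-1571 \right)}\right) \left(-4568672 + \left(1020057 - -1788772\right)\right) = \left(-846 + 2 \left(-1571\right) \left(-2017 - 1571\right)\right) \left(-4568672 + \left(1020057 - -1788772\right)\right) = \left(-846 + 2 \left(-1571\right) \left(-3588\right)\right) \left(-4568672 + \left(1020057 + 1788772\right)\right) = \left(-846 + 11273496\right) \left(-4568672 + 2808829\right) = 11272650 \left(-1759843\right) = -19838094193950$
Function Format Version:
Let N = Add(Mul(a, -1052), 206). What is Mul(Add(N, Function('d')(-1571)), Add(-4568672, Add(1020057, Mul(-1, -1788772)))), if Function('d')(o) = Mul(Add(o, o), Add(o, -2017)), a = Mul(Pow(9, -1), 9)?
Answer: -19838094193950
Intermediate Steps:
a = 1 (a = Mul(Rational(1, 9), 9) = 1)
Function('d')(o) = Mul(2, o, Add(-2017, o)) (Function('d')(o) = Mul(Mul(2, o), Add(-2017, o)) = Mul(2, o, Add(-2017, o)))
N = -846 (N = Add(Mul(1, -1052), 206) = Add(-1052, 206) = -846)
Mul(Add(N, Function('d')(-1571)), Add(-4568672, Add(1020057, Mul(-1, -1788772)))) = Mul(Add(-846, Mul(2, -1571, Add(-2017, -1571))), Add(-4568672, Add(1020057, Mul(-1, -1788772)))) = Mul(Add(-846, Mul(2, -1571, -3588)), Add(-4568672, Add(1020057, 1788772))) = Mul(Add(-846, 11273496), Add(-4568672, 2808829)) = Mul(11272650, -1759843) = -19838094193950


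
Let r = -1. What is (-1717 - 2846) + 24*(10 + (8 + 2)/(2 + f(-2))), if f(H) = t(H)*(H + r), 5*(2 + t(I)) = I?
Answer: -98829/23 ≈ -4296.9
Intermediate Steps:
t(I) = -2 + I/5
f(H) = (-1 + H)*(-2 + H/5) (f(H) = (-2 + H/5)*(H - 1) = (-2 + H/5)*(-1 + H) = (-1 + H)*(-2 + H/5))
(-1717 - 2846) + 24*(10 + (8 + 2)/(2 + f(-2))) = (-1717 - 2846) + 24*(10 + (8 + 2)/(2 + (-1 - 2)*(-10 - 2)/5)) = -4563 + 24*(10 + 10/(2 + (1/5)*(-3)*(-12))) = -4563 + 24*(10 + 10/(2 + 36/5)) = -4563 + 24*(10 + 10/(46/5)) = -4563 + 24*(10 + 10*(5/46)) = -4563 + 24*(10 + 25/23) = -4563 + 24*(255/23) = -4563 + 6120/23 = -98829/23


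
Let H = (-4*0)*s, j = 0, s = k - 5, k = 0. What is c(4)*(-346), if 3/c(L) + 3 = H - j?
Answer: 346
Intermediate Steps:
s = -5 (s = 0 - 5 = -5)
H = 0 (H = -4*0*(-5) = 0*(-5) = 0)
c(L) = -1 (c(L) = 3/(-3 + (0 - 1*0)) = 3/(-3 + (0 + 0)) = 3/(-3 + 0) = 3/(-3) = 3*(-⅓) = -1)
c(4)*(-346) = -1*(-346) = 346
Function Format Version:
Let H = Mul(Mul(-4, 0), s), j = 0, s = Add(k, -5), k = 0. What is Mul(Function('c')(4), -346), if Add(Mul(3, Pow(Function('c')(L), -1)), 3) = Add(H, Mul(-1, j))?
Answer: 346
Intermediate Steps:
s = -5 (s = Add(0, -5) = -5)
H = 0 (H = Mul(Mul(-4, 0), -5) = Mul(0, -5) = 0)
Function('c')(L) = -1 (Function('c')(L) = Mul(3, Pow(Add(-3, Add(0, Mul(-1, 0))), -1)) = Mul(3, Pow(Add(-3, Add(0, 0)), -1)) = Mul(3, Pow(Add(-3, 0), -1)) = Mul(3, Pow(-3, -1)) = Mul(3, Rational(-1, 3)) = -1)
Mul(Function('c')(4), -346) = Mul(-1, -346) = 346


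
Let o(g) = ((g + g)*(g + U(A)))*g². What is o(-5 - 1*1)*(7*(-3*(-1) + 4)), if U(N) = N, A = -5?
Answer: 232848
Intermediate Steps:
o(g) = 2*g³*(-5 + g) (o(g) = ((g + g)*(g - 5))*g² = ((2*g)*(-5 + g))*g² = (2*g*(-5 + g))*g² = 2*g³*(-5 + g))
o(-5 - 1*1)*(7*(-3*(-1) + 4)) = (2*(-5 - 1*1)³*(-5 + (-5 - 1*1)))*(7*(-3*(-1) + 4)) = (2*(-5 - 1)³*(-5 + (-5 - 1)))*(7*(3 + 4)) = (2*(-6)³*(-5 - 6))*(7*7) = (2*(-216)*(-11))*49 = 4752*49 = 232848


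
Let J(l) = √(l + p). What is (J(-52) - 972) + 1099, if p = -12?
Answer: 127 + 8*I ≈ 127.0 + 8.0*I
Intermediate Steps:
J(l) = √(-12 + l) (J(l) = √(l - 12) = √(-12 + l))
(J(-52) - 972) + 1099 = (√(-12 - 52) - 972) + 1099 = (√(-64) - 972) + 1099 = (8*I - 972) + 1099 = (-972 + 8*I) + 1099 = 127 + 8*I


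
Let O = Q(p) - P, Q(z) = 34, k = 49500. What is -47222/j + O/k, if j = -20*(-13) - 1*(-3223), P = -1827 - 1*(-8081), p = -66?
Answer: -13106407/957825 ≈ -13.684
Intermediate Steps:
P = 6254 (P = -1827 + 8081 = 6254)
j = 3483 (j = 260 + 3223 = 3483)
O = -6220 (O = 34 - 1*6254 = 34 - 6254 = -6220)
-47222/j + O/k = -47222/3483 - 6220/49500 = -47222*1/3483 - 6220*1/49500 = -47222/3483 - 311/2475 = -13106407/957825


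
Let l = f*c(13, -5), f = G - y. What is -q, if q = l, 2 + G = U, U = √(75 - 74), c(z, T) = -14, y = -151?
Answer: 2100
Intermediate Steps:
U = 1 (U = √1 = 1)
G = -1 (G = -2 + 1 = -1)
f = 150 (f = -1 - 1*(-151) = -1 + 151 = 150)
l = -2100 (l = 150*(-14) = -2100)
q = -2100
-q = -1*(-2100) = 2100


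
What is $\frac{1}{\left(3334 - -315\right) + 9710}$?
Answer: $\frac{1}{13359} \approx 7.4856 \cdot 10^{-5}$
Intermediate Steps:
$\frac{1}{\left(3334 - -315\right) + 9710} = \frac{1}{\left(3334 + 315\right) + 9710} = \frac{1}{3649 + 9710} = \frac{1}{13359}$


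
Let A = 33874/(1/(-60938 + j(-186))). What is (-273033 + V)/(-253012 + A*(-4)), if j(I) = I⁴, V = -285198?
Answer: 558231/162164631632900 ≈ 3.4424e-9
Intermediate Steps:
A = 40541157844972 (A = 33874/(1/(-60938 + (-186)⁴)) = 33874/(1/(-60938 + 1196883216)) = 33874/(1/1196822278) = 33874*1196822278 = 40541157844972)
(-273033 + V)/(-253012 + A*(-4)) = (-273033 - 285198)/(-253012 + 40541157844972*(-4)) = -558231/(-253012 - 162164631379888) = -558231/(-162164631632900) = -558231*(-1/162164631632900) = 558231/162164631632900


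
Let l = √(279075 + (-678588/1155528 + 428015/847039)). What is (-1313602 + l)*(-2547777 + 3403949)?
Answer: -1124669251544 + 428086*√1856633039233103913841425234/40782386733 ≈ -1.1242e+12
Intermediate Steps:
l = √1856633039233103913841425234/81564773466 (l = √(279075 + (-678588*1/1155528 + 428015*(1/847039))) = √(279075 + (-56549/96294 + 428015/847039)) = √(279075 - 6683932001/81564773466) = √(22762682471091949/81564773466) = √1856633039233103913841425234/81564773466 ≈ 528.28)
(-1313602 + l)*(-2547777 + 3403949) = (-1313602 + √1856633039233103913841425234/81564773466)*(-2547777 + 3403949) = (-1313602 + √1856633039233103913841425234/81564773466)*856172 = -1124669251544 + 428086*√1856633039233103913841425234/40782386733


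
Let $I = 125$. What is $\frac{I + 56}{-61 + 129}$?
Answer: $\frac{181}{68} \approx 2.6618$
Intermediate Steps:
$\frac{I + 56}{-61 + 129} = \frac{125 + 56}{-61 + 129} = \frac{181}{68}$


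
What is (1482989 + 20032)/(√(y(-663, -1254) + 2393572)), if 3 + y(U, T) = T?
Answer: 1503021*√2392315/2392315 ≈ 971.75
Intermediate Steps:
y(U, T) = -3 + T
(1482989 + 20032)/(√(y(-663, -1254) + 2393572)) = (1482989 + 20032)/(√((-3 - 1254) + 2393572)) = 1503021/(√(-1257 + 2393572)) = 1503021/(√2392315) = 1503021*(√2392315/2392315) = 1503021*√2392315/2392315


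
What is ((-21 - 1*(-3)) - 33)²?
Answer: 2601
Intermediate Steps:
((-21 - 1*(-3)) - 33)² = ((-21 + 3) - 33)² = (-18 - 33)² = (-51)² = 2601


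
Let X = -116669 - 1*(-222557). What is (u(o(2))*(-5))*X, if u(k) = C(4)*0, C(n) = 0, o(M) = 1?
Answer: 0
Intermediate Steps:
X = 105888 (X = -116669 + 222557 = 105888)
u(k) = 0 (u(k) = 0*0 = 0)
(u(o(2))*(-5))*X = (0*(-5))*105888 = 0*105888 = 0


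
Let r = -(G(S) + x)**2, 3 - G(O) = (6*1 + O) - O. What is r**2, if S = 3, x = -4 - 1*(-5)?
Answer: 16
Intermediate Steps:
x = 1 (x = -4 + 5 = 1)
G(O) = -3 (G(O) = 3 - ((6*1 + O) - O) = 3 - ((6 + O) - O) = 3 - 1*6 = 3 - 6 = -3)
r = -4 (r = -(-3 + 1)**2 = -1*(-2)**2 = -1*4 = -4)
r**2 = (-4)**2 = 16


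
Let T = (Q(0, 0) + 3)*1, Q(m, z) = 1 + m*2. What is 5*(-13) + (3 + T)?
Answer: -58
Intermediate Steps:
Q(m, z) = 1 + 2*m
T = 4 (T = ((1 + 2*0) + 3)*1 = ((1 + 0) + 3)*1 = (1 + 3)*1 = 4*1 = 4)
5*(-13) + (3 + T) = 5*(-13) + (3 + 4) = -65 + 7 = -58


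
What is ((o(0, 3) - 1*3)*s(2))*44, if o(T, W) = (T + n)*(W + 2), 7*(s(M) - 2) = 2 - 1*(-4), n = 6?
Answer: 23760/7 ≈ 3394.3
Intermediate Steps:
s(M) = 20/7 (s(M) = 2 + (2 - 1*(-4))/7 = 2 + (2 + 4)/7 = 2 + (⅐)*6 = 2 + 6/7 = 20/7)
o(T, W) = (2 + W)*(6 + T) (o(T, W) = (T + 6)*(W + 2) = (6 + T)*(2 + W) = (2 + W)*(6 + T))
((o(0, 3) - 1*3)*s(2))*44 = (((12 + 2*0 + 6*3 + 0*3) - 1*3)*(20/7))*44 = (((12 + 0 + 18 + 0) - 3)*(20/7))*44 = ((30 - 3)*(20/7))*44 = (27*(20/7))*44 = (540/7)*44 = 23760/7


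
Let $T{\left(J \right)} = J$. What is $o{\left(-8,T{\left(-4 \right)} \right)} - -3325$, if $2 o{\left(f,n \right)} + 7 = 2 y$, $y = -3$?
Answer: $\frac{6637}{2} \approx 3318.5$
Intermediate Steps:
$o{\left(f,n \right)} = - \frac{13}{2}$ ($o{\left(f,n \right)} = - \frac{7}{2} + \frac{2 \left(-3\right)}{2} = - \frac{7}{2} + \frac{1}{2} \left(-6\right) = - \frac{7}{2} - 3 = - \frac{13}{2}$)
$o{\left(-8,T{\left(-4 \right)} \right)} - -3325 = - \frac{13}{2} - -3325 = - \frac{13}{2} + 3325 = \frac{6637}{2}$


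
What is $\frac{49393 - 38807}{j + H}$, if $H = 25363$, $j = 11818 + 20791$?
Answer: $\frac{5293}{28986} \approx 0.18261$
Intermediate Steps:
$j = 32609$
$\frac{49393 - 38807}{j + H} = \frac{49393 - 38807}{32609 + 25363} = \frac{10586}{57972} = 10586 \cdot \frac{1}{57972} = \frac{5293}{28986}$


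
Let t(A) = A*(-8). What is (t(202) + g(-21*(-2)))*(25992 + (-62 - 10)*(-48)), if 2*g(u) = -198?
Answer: -50503320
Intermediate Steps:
t(A) = -8*A
g(u) = -99 (g(u) = (½)*(-198) = -99)
(t(202) + g(-21*(-2)))*(25992 + (-62 - 10)*(-48)) = (-8*202 - 99)*(25992 + (-62 - 10)*(-48)) = (-1616 - 99)*(25992 - 72*(-48)) = -1715*(25992 + 3456) = -1715*29448 = -50503320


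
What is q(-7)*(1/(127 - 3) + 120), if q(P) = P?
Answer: -104167/124 ≈ -840.06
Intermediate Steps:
q(-7)*(1/(127 - 3) + 120) = -7*(1/(127 - 3) + 120) = -7*(1/124 + 120) = -7*14881/124 = -104167/124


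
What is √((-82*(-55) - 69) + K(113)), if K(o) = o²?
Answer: √17210 ≈ 131.19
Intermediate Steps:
√((-82*(-55) - 69) + K(113)) = √((-82*(-55) - 69) + 113²) = √((4510 - 69) + 12769) = √(4441 + 12769) = √17210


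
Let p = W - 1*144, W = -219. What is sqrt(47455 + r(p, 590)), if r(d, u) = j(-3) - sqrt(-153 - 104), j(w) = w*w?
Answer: sqrt(47464 - I*sqrt(257)) ≈ 217.86 - 0.0368*I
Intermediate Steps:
j(w) = w**2
p = -363 (p = -219 - 1*144 = -219 - 144 = -363)
r(d, u) = 9 - I*sqrt(257) (r(d, u) = (-3)**2 - sqrt(-153 - 104) = 9 - sqrt(-257) = 9 - I*sqrt(257))
sqrt(47455 + r(p, 590)) = sqrt(47455 + (9 - I*sqrt(257))) = sqrt(47464 - I*sqrt(257))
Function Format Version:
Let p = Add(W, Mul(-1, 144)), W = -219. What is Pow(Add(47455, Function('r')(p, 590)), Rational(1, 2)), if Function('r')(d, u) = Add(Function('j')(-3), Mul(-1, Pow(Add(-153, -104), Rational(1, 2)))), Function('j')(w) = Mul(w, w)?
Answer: Pow(Add(47464, Mul(-1, I, Pow(257, Rational(1, 2)))), Rational(1, 2)) ≈ Add(217.86, Mul(-0.0368, I))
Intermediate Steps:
Function('j')(w) = Pow(w, 2)
p = -363 (p = Add(-219, Mul(-1, 144)) = Add(-219, -144) = -363)
Function('r')(d, u) = Add(9, Mul(-1, I, Pow(257, Rational(1, 2)))) (Function('r')(d, u) = Add(Pow(-3, 2), Mul(-1, Pow(Add(-153, -104), Rational(1, 2)))) = Add(9, Mul(-1, Pow(-257, Rational(1, 2)))) = Add(9, Mul(-1, Mul(I, Pow(257, Rational(1, 2))))) = Add(9, Mul(-1, I, Pow(257, Rational(1, 2)))))
Pow(Add(47455, Function('r')(p, 590)), Rational(1, 2)) = Pow(Add(47455, Add(9, Mul(-1, I, Pow(257, Rational(1, 2))))), Rational(1, 2)) = Pow(Add(47464, Mul(-1, I, Pow(257, Rational(1, 2)))), Rational(1, 2))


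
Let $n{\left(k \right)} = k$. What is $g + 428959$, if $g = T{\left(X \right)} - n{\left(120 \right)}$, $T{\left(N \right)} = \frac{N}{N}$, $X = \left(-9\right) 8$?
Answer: $428840$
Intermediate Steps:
$X = -72$
$T{\left(N \right)} = 1$
$g = -119$ ($g = 1 - 120 = -119$)
$g + 428959 = -119 + 428959 = 428840$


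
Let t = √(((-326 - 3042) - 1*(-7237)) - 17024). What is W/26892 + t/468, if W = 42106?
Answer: 21053/13446 + I*√13155/468 ≈ 1.5657 + 0.24508*I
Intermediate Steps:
t = I*√13155 (t = √((-3368 + 7237) - 17024) = √(3869 - 17024) = √(-13155) = I*√13155 ≈ 114.7*I)
W/26892 + t/468 = 42106/26892 + (I*√13155)/468 = 42106*(1/26892) + (I*√13155)*(1/468) = 21053/13446 + I*√13155/468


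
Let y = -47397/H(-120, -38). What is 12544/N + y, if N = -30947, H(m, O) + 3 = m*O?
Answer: -10367061/959357 ≈ -10.806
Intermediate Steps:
H(m, O) = -3 + O*m (H(m, O) = -3 + m*O = -3 + O*m)
y = -2257/217 (y = -47397/(-3 - 38*(-120)) = -47397/(-3 + 4560) = -47397/4557 = -47397*1/4557 = -2257/217 ≈ -10.401)
12544/N + y = 12544/(-30947) - 2257/217 = 12544*(-1/30947) - 2257/217 = -1792/4421 - 2257/217 = -10367061/959357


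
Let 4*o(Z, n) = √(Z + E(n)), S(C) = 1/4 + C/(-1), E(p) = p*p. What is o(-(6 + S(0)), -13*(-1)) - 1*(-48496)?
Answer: 48496 + √651/8 ≈ 48499.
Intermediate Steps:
E(p) = p²
S(C) = ¼ - C (S(C) = 1*(¼) + C*(-1) = ¼ - C)
o(Z, n) = √(Z + n²)/4
o(-(6 + S(0)), -13*(-1)) - 1*(-48496) = √(-(6 + (¼ - 1*0)) + (-13*(-1))²)/4 - 1*(-48496) = √(-(6 + (¼ + 0)) + 13²)/4 + 48496 = √(-(6 + ¼) + 169)/4 + 48496 = √(-1*25/4 + 169)/4 + 48496 = √(-25/4 + 169)/4 + 48496 = √(651/4)/4 + 48496 = (√651/2)/4 + 48496 = √651/8 + 48496 = 48496 + √651/8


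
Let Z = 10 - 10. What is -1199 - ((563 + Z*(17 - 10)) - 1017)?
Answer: -745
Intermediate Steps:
Z = 0
-1199 - ((563 + Z*(17 - 10)) - 1017) = -1199 - ((563 + 0*(17 - 10)) - 1017) = -1199 - ((563 + 0*7) - 1017) = -1199 - ((563 + 0) - 1017) = -1199 - (563 - 1017) = -1199 - 1*(-454) = -1199 + 454 = -745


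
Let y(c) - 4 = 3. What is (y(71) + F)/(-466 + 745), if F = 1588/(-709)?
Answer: 375/21979 ≈ 0.017062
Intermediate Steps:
y(c) = 7 (y(c) = 4 + 3 = 7)
F = -1588/709 (F = 1588*(-1/709) = -1588/709 ≈ -2.2398)
(y(71) + F)/(-466 + 745) = (7 - 1588/709)/(-466 + 745) = (3375/709)/279 = (3375/709)*(1/279) = 375/21979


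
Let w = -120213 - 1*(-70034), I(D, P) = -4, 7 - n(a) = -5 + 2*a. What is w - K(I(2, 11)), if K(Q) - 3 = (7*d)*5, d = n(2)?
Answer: -50462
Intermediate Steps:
n(a) = 12 - 2*a (n(a) = 7 - (-5 + 2*a) = 7 + (5 - 2*a) = 12 - 2*a)
d = 8 (d = 12 - 2*2 = 12 - 4 = 8)
w = -50179 (w = -120213 + 70034 = -50179)
K(Q) = 283 (K(Q) = 3 + (7*8)*5 = 3 + 56*5 = 3 + 280 = 283)
w - K(I(2, 11)) = -50179 - 1*283 = -50179 - 283 = -50462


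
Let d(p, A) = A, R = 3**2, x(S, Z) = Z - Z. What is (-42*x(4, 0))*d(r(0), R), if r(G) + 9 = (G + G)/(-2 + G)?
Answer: 0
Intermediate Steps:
r(G) = -9 + 2*G/(-2 + G) (r(G) = -9 + (G + G)/(-2 + G) = -9 + (2*G)/(-2 + G) = -9 + 2*G/(-2 + G))
x(S, Z) = 0
R = 9
(-42*x(4, 0))*d(r(0), R) = -42*0*9 = 0*9 = 0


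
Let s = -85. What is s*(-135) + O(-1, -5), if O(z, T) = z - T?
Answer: 11479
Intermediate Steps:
s*(-135) + O(-1, -5) = -85*(-135) + (-1 - 1*(-5)) = 11475 + (-1 + 5) = 11475 + 4 = 11479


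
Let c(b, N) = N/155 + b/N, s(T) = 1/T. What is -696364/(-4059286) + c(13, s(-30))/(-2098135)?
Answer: 3400658468260643/19801862323493250 ≈ 0.17173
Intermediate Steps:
c(b, N) = N/155 + b/N (c(b, N) = N*(1/155) + b/N = N/155 + b/N)
-696364/(-4059286) + c(13, s(-30))/(-2098135) = -696364/(-4059286) + ((1/155)/(-30) + 13/(1/(-30)))/(-2098135) = -696364*(-1/4059286) + ((1/155)*(-1/30) + 13/(-1/30))*(-1/2098135) = 348182/2029643 + (-1/4650 + 13*(-30))*(-1/2098135) = 348182/2029643 + (-1/4650 - 390)*(-1/2098135) = 348182/2029643 - 1813501/4650*(-1/2098135) = 348182/2029643 + 1813501/9756327750 = 3400658468260643/19801862323493250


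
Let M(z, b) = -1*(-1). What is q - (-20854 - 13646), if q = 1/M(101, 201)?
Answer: 34501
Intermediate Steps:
M(z, b) = 1
q = 1 (q = 1/1 = 1)
q - (-20854 - 13646) = 1 - (-20854 - 13646) = 1 - 1*(-34500) = 1 + 34500 = 34501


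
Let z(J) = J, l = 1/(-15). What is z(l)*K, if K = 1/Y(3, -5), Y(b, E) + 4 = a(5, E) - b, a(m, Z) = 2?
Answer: 1/75 ≈ 0.013333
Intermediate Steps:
l = -1/15 ≈ -0.066667
Y(b, E) = -2 - b (Y(b, E) = -4 + (2 - b) = -2 - b)
K = -⅕ (K = 1/(-2 - 1*3) = 1/(-2 - 3) = 1/(-5) = -⅕ ≈ -0.20000)
z(l)*K = -1/15*(-⅕) = 1/75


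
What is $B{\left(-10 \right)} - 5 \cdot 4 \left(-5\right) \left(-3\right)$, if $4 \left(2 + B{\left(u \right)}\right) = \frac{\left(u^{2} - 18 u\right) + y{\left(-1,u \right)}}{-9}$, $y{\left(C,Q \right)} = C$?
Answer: $2925$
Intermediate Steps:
$B{\left(u \right)} = - \frac{71}{36} + \frac{u}{2} - \frac{u^{2}}{36}$ ($B{\left(u \right)} = -2 + \frac{\left(\left(u^{2} - 18 u\right) - 1\right) \frac{1}{-9}}{4} = -2 + \frac{\left(-1 + u^{2} - 18 u\right) \left(- \frac{1}{9}\right)}{4} = -2 + \frac{\frac{1}{9} + 2 u - \frac{u^{2}}{9}}{4} = -2 + \left(\frac{1}{36} + \frac{u}{2} - \frac{u^{2}}{36}\right) = - \frac{71}{36} + \frac{u}{2} - \frac{u^{2}}{36}$)
$B{\left(-10 \right)} - 5 \cdot 4 \left(-5\right) \left(-3\right) = \left(- \frac{71}{36} + \frac{1}{2} \left(-10\right) - \frac{\left(-10\right)^{2}}{36}\right) - 5 \cdot 4 \left(-5\right) \left(-3\right) = \left(- \frac{71}{36} - 5 - \frac{25}{9}\right) \left(-5\right) \left(-20\right) \left(-3\right) = \left(- \frac{71}{36} - 5 - \frac{25}{9}\right) 100 \left(-3\right) = \left(- \frac{39}{4}\right) \left(-300\right) = 2925$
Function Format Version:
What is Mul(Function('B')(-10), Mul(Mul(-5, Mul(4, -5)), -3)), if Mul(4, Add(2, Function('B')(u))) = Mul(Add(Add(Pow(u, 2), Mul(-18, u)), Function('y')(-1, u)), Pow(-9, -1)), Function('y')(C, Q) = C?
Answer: 2925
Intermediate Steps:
Function('B')(u) = Add(Rational(-71, 36), Mul(Rational(1, 2), u), Mul(Rational(-1, 36), Pow(u, 2))) (Function('B')(u) = Add(-2, Mul(Rational(1, 4), Mul(Add(Add(Pow(u, 2), Mul(-18, u)), -1), Pow(-9, -1)))) = Add(-2, Mul(Rational(1, 4), Mul(Add(-1, Pow(u, 2), Mul(-18, u)), Rational(-1, 9)))) = Add(-2, Mul(Rational(1, 4), Add(Rational(1, 9), Mul(2, u), Mul(Rational(-1, 9), Pow(u, 2))))) = Add(-2, Add(Rational(1, 36), Mul(Rational(1, 2), u), Mul(Rational(-1, 36), Pow(u, 2)))) = Add(Rational(-71, 36), Mul(Rational(1, 2), u), Mul(Rational(-1, 36), Pow(u, 2))))
Mul(Function('B')(-10), Mul(Mul(-5, Mul(4, -5)), -3)) = Mul(Add(Rational(-71, 36), Mul(Rational(1, 2), -10), Mul(Rational(-1, 36), Pow(-10, 2))), Mul(Mul(-5, Mul(4, -5)), -3)) = Mul(Add(Rational(-71, 36), -5, Mul(Rational(-1, 36), 100)), Mul(Mul(-5, -20), -3)) = Mul(Add(Rational(-71, 36), -5, Rational(-25, 9)), Mul(100, -3)) = Mul(Rational(-39, 4), -300) = 2925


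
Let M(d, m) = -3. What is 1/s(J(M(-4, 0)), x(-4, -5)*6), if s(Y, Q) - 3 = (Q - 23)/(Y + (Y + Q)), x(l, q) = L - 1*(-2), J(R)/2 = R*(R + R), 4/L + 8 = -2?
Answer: 408/1157 ≈ 0.35264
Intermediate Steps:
L = -⅖ (L = 4/(-8 - 2) = 4/(-10) = 4*(-⅒) = -⅖ ≈ -0.40000)
J(R) = 4*R² (J(R) = 2*(R*(R + R)) = 2*(R*(2*R)) = 2*(2*R²) = 4*R²)
x(l, q) = 8/5 (x(l, q) = -⅖ - 1*(-2) = -⅖ + 2 = 8/5)
s(Y, Q) = 3 + (-23 + Q)/(Q + 2*Y) (s(Y, Q) = 3 + (Q - 23)/(Y + (Y + Q)) = 3 + (-23 + Q)/(Y + (Q + Y)) = 3 + (-23 + Q)/(Q + 2*Y))
1/s(J(M(-4, 0)), x(-4, -5)*6) = 1/((-23 + 4*((8/5)*6) + 6*(4*(-3)²))/((8/5)*6 + 2*(4*(-3)²))) = 1/((-23 + 4*(48/5) + 6*(4*9))/(48/5 + 2*(4*9))) = 1/((-23 + 192/5 + 6*36)/(48/5 + 2*36)) = 1/((-23 + 192/5 + 216)/(48/5 + 72)) = 1/((1157/5)/(408/5)) = 1/((5/408)*(1157/5)) = 1/(1157/408) = 408/1157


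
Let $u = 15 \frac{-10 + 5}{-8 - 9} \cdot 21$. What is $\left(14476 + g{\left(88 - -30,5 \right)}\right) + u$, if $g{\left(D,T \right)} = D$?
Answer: $\frac{249673}{17} \approx 14687.0$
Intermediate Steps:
$u = \frac{1575}{17}$ ($u = 15 \left(- \frac{5}{-17}\right) 21 = 15 \left(\left(-5\right) \left(- \frac{1}{17}\right)\right) 21 = 15 \cdot \frac{5}{17} \cdot 21 = \frac{75}{17} \cdot 21 = \frac{1575}{17} \approx 92.647$)
$\left(14476 + g{\left(88 - -30,5 \right)}\right) + u = \left(14476 + \left(88 - -30\right)\right) + \frac{1575}{17} = \left(14476 + \left(88 + 30\right)\right) + \frac{1575}{17} = \left(14476 + 118\right) + \frac{1575}{17} = 14594 + \frac{1575}{17} = \frac{249673}{17}$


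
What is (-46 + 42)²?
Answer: 16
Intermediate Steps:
(-46 + 42)² = (-4)² = 16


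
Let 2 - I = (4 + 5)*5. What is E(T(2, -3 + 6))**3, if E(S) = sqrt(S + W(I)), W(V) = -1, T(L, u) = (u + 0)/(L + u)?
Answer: -2*I*sqrt(10)/25 ≈ -0.25298*I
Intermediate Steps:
I = -43 (I = 2 - (4 + 5)*5 = 2 - 9*5 = 2 - 1*45 = 2 - 45 = -43)
T(L, u) = u/(L + u)
E(S) = sqrt(-1 + S) (E(S) = sqrt(S - 1) = sqrt(-1 + S))
E(T(2, -3 + 6))**3 = (sqrt(-1 + (-3 + 6)/(2 + (-3 + 6))))**3 = (sqrt(-1 + 3/(2 + 3)))**3 = (sqrt(-1 + 3/5))**3 = (sqrt(-2/5))**3 = (I*sqrt(10)/5)**3 = -2*I*sqrt(10)/25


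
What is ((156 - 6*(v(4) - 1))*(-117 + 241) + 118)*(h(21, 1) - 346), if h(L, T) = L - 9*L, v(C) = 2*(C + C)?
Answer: -4267228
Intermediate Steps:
v(C) = 4*C (v(C) = 2*(2*C) = 4*C)
h(L, T) = -8*L
((156 - 6*(v(4) - 1))*(-117 + 241) + 118)*(h(21, 1) - 346) = ((156 - 6*(4*4 - 1))*(-117 + 241) + 118)*(-8*21 - 346) = ((156 - 6*(16 - 1))*124 + 118)*(-168 - 346) = ((156 - 6*15)*124 + 118)*(-514) = ((156 - 90)*124 + 118)*(-514) = (66*124 + 118)*(-514) = (8184 + 118)*(-514) = 8302*(-514) = -4267228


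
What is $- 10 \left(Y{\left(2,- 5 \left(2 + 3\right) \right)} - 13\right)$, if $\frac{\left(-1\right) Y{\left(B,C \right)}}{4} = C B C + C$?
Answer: $49130$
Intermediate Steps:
$Y{\left(B,C \right)} = - 4 C - 4 B C^{2}$ ($Y{\left(B,C \right)} = - 4 \left(C B C + C\right) = - 4 \left(B C C + C\right) = - 4 \left(B C^{2} + C\right) = - 4 \left(C + B C^{2}\right) = - 4 C - 4 B C^{2}$)
$- 10 \left(Y{\left(2,- 5 \left(2 + 3\right) \right)} - 13\right) = - 10 \left(- 4 \left(- 5 \left(2 + 3\right)\right) \left(1 + 2 \left(- 5 \left(2 + 3\right)\right)\right) - 13\right) = - 10 \left(- 4 \left(\left(-5\right) 5\right) \left(1 + 2 \left(\left(-5\right) 5\right)\right) - 13\right) = - 10 \left(\left(-4\right) \left(-25\right) \left(1 + 2 \left(-25\right)\right) - 13\right) = - 10 \left(\left(-4\right) \left(-25\right) \left(1 - 50\right) - 13\right) = - 10 \left(\left(-4\right) \left(-25\right) \left(-49\right) - 13\right) = - 10 \left(-4900 - 13\right) = \left(-10\right) \left(-4913\right) = 49130$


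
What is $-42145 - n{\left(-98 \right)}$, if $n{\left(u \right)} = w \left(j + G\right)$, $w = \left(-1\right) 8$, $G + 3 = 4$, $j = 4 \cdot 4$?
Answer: $-42009$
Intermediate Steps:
$j = 16$
$G = 1$ ($G = -3 + 4 = 1$)
$w = -8$
$n{\left(u \right)} = -136$ ($n{\left(u \right)} = - 8 \left(16 + 1\right) = \left(-8\right) 17 = -136$)
$-42145 - n{\left(-98 \right)} = -42145 - -136 = -42145 + 136 = -42009$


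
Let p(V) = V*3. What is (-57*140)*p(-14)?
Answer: 335160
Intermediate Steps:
p(V) = 3*V
(-57*140)*p(-14) = (-57*140)*(3*(-14)) = -7980*(-42) = 335160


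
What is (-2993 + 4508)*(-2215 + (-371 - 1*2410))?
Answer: -7568940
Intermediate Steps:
(-2993 + 4508)*(-2215 + (-371 - 1*2410)) = 1515*(-2215 + (-371 - 2410)) = 1515*(-2215 - 2781) = 1515*(-4996) = -7568940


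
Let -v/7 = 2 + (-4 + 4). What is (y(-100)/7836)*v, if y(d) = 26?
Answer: -91/1959 ≈ -0.046452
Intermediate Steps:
v = -14 (v = -7*(2 + (-4 + 4)) = -7*(2 + 0) = -7*2 = -14)
(y(-100)/7836)*v = (26/7836)*(-14) = (26*(1/7836))*(-14) = (13/3918)*(-14) = -91/1959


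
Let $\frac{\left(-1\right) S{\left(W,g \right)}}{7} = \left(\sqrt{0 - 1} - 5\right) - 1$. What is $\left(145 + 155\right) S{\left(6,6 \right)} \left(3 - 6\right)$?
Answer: $-37800 + 6300 i \approx -37800.0 + 6300.0 i$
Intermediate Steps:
$S{\left(W,g \right)} = 42 - 7 i$ ($S{\left(W,g \right)} = - 7 \left(\left(\sqrt{0 - 1} - 5\right) - 1\right) = - 7 \left(\left(\sqrt{-1} - 5\right) - 1\right) = - 7 \left(\left(i - 5\right) - 1\right) = - 7 \left(\left(-5 + i\right) - 1\right) = - 7 \left(-6 + i\right) = 42 - 7 i$)
$\left(145 + 155\right) S{\left(6,6 \right)} \left(3 - 6\right) = \left(145 + 155\right) \left(42 - 7 i\right) \left(3 - 6\right) = 300 \left(42 - 7 i\right) \left(-3\right) = 300 \left(-126 + 21 i\right) = -37800 + 6300 i$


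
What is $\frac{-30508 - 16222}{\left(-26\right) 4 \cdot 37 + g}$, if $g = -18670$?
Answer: $\frac{23365}{11259} \approx 2.0752$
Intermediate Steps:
$\frac{-30508 - 16222}{\left(-26\right) 4 \cdot 37 + g} = \frac{-30508 - 16222}{\left(-26\right) 4 \cdot 37 - 18670} = - \frac{46730}{\left(-104\right) 37 - 18670} = - \frac{46730}{-3848 - 18670} = - \frac{46730}{-22518} = \left(-46730\right) \left(- \frac{1}{22518}\right) = \frac{23365}{11259}$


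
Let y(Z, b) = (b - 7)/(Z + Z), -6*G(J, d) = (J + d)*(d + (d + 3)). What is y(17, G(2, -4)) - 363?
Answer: -18526/51 ≈ -363.25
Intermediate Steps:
G(J, d) = -(3 + 2*d)*(J + d)/6 (G(J, d) = -(J + d)*(d + (d + 3))/6 = -(J + d)*(d + (3 + d))/6 = -(J + d)*(3 + 2*d)/6 = -(3 + 2*d)*(J + d)/6)
y(Z, b) = (-7 + b)/(2*Z) (y(Z, b) = (-7 + b)/((2*Z)) = (-7 + b)*(1/(2*Z)) = (-7 + b)/(2*Z))
y(17, G(2, -4)) - 363 = (½)*(-7 + (-½*2 - ½*(-4) - ⅓*(-4)² - ⅓*2*(-4)))/17 - 363 = (½)*(1/17)*(-7 + (-1 + 2 - ⅓*16 + 8/3)) - 363 = (½)*(1/17)*(-7 + (-1 + 2 - 16/3 + 8/3)) - 363 = (½)*(1/17)*(-7 - 5/3) - 363 = (½)*(1/17)*(-26/3) - 363 = -13/51 - 363 = -18526/51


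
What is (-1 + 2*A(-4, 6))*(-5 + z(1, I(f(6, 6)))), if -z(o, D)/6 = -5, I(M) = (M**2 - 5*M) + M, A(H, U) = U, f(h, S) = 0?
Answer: 275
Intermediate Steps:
I(M) = M**2 - 4*M
z(o, D) = 30 (z(o, D) = -6*(-5) = 30)
(-1 + 2*A(-4, 6))*(-5 + z(1, I(f(6, 6)))) = (-1 + 2*6)*(-5 + 30) = (-1 + 12)*25 = 11*25 = 275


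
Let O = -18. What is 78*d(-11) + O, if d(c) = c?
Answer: -876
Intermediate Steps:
78*d(-11) + O = 78*(-11) - 18 = -858 - 18 = -876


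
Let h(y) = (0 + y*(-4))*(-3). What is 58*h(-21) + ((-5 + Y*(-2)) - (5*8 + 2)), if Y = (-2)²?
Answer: -14671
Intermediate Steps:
Y = 4
h(y) = 12*y (h(y) = (0 - 4*y)*(-3) = -4*y*(-3) = 12*y)
58*h(-21) + ((-5 + Y*(-2)) - (5*8 + 2)) = 58*(12*(-21)) + ((-5 + 4*(-2)) - (5*8 + 2)) = 58*(-252) + ((-5 - 8) - (40 + 2)) = -14616 + (-13 - 1*42) = -14616 + (-13 - 42) = -14616 - 55 = -14671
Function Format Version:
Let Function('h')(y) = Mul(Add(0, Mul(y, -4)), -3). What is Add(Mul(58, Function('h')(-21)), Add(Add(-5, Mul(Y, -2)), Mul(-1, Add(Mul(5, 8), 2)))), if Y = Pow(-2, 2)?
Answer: -14671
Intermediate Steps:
Y = 4
Function('h')(y) = Mul(12, y) (Function('h')(y) = Mul(Add(0, Mul(-4, y)), -3) = Mul(Mul(-4, y), -3) = Mul(12, y))
Add(Mul(58, Function('h')(-21)), Add(Add(-5, Mul(Y, -2)), Mul(-1, Add(Mul(5, 8), 2)))) = Add(Mul(58, Mul(12, -21)), Add(Add(-5, Mul(4, -2)), Mul(-1, Add(Mul(5, 8), 2)))) = Add(Mul(58, -252), Add(Add(-5, -8), Mul(-1, Add(40, 2)))) = Add(-14616, Add(-13, Mul(-1, 42))) = Add(-14616, Add(-13, -42)) = Add(-14616, -55) = -14671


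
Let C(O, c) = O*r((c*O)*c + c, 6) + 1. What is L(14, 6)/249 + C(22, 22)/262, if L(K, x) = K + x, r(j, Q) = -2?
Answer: -5467/65238 ≈ -0.083801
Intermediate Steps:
C(O, c) = 1 - 2*O (C(O, c) = O*(-2) + 1 = -2*O + 1 = 1 - 2*O)
L(14, 6)/249 + C(22, 22)/262 = (14 + 6)/249 + (1 - 2*22)/262 = 20*(1/249) + (1 - 44)*(1/262) = 20/249 - 43*1/262 = 20/249 - 43/262 = -5467/65238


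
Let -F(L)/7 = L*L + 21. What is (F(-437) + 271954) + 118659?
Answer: -946317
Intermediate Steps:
F(L) = -147 - 7*L² (F(L) = -7*(L*L + 21) = -7*(L² + 21) = -7*(21 + L²) = -147 - 7*L²)
(F(-437) + 271954) + 118659 = ((-147 - 7*(-437)²) + 271954) + 118659 = ((-147 - 7*190969) + 271954) + 118659 = ((-147 - 1336783) + 271954) + 118659 = (-1336930 + 271954) + 118659 = -1064976 + 118659 = -946317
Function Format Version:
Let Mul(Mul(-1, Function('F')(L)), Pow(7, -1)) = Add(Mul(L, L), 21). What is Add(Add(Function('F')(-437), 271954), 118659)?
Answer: -946317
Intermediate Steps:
Function('F')(L) = Add(-147, Mul(-7, Pow(L, 2))) (Function('F')(L) = Mul(-7, Add(Mul(L, L), 21)) = Mul(-7, Add(Pow(L, 2), 21)) = Mul(-7, Add(21, Pow(L, 2))) = Add(-147, Mul(-7, Pow(L, 2))))
Add(Add(Function('F')(-437), 271954), 118659) = Add(Add(Add(-147, Mul(-7, Pow(-437, 2))), 271954), 118659) = Add(Add(Add(-147, Mul(-7, 190969)), 271954), 118659) = Add(Add(Add(-147, -1336783), 271954), 118659) = Add(Add(-1336930, 271954), 118659) = Add(-1064976, 118659) = -946317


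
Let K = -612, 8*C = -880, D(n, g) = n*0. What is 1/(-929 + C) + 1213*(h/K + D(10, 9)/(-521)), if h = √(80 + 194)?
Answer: -1/1039 - 1213*√274/612 ≈ -32.809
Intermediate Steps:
D(n, g) = 0
C = -110 (C = (⅛)*(-880) = -110)
h = √274 ≈ 16.553
1/(-929 + C) + 1213*(h/K + D(10, 9)/(-521)) = 1/(-929 - 110) + 1213*(√274/(-612) + 0/(-521)) = 1/(-1039) + 1213*(√274*(-1/612) + 0*(-1/521)) = -1/1039 + 1213*(-√274/612 + 0) = -1/1039 + 1213*(-√274/612) = -1/1039 - 1213*√274/612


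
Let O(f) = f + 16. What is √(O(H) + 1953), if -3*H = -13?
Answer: 4*√1110/3 ≈ 44.422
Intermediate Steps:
H = 13/3 (H = -⅓*(-13) = 13/3 ≈ 4.3333)
O(f) = 16 + f
√(O(H) + 1953) = √((16 + 13/3) + 1953) = √(61/3 + 1953) = √(5920/3) = 4*√1110/3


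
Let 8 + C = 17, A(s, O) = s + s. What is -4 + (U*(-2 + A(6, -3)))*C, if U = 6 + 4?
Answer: 896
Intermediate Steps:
A(s, O) = 2*s
C = 9 (C = -8 + 17 = 9)
U = 10
-4 + (U*(-2 + A(6, -3)))*C = -4 + (10*(-2 + 2*6))*9 = -4 + (10*(-2 + 12))*9 = -4 + (10*10)*9 = -4 + 100*9 = -4 + 900 = 896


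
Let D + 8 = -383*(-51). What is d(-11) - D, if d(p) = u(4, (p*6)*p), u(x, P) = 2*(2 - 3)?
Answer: -19527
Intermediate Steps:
u(x, P) = -2 (u(x, P) = 2*(-1) = -2)
d(p) = -2
D = 19525 (D = -8 - 383*(-51) = -8 + 19533 = 19525)
d(-11) - D = -2 - 1*19525 = -2 - 19525 = -19527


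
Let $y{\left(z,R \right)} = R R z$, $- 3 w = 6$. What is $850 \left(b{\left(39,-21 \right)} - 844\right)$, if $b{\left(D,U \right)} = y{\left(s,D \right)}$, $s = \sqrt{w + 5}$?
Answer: $-717400 + 1292850 \sqrt{3} \approx 1.5219 \cdot 10^{6}$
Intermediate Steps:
$w = -2$ ($w = \left(- \frac{1}{3}\right) 6 = -2$)
$s = \sqrt{3}$ ($s = \sqrt{-2 + 5} = \sqrt{3} \approx 1.732$)
$y{\left(z,R \right)} = z R^{2}$ ($y{\left(z,R \right)} = R^{2} z = z R^{2}$)
$b{\left(D,U \right)} = \sqrt{3} D^{2}$
$850 \left(b{\left(39,-21 \right)} - 844\right) = 850 \left(\sqrt{3} \cdot 39^{2} - 844\right) = 850 \left(\sqrt{3} \cdot 1521 - 844\right) = 850 \left(1521 \sqrt{3} - 844\right) = 850 \left(-844 + 1521 \sqrt{3}\right) = -717400 + 1292850 \sqrt{3}$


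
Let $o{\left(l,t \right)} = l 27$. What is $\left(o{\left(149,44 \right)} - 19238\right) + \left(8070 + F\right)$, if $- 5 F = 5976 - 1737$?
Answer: $- \frac{39964}{5} \approx -7992.8$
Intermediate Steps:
$o{\left(l,t \right)} = 27 l$
$F = - \frac{4239}{5}$ ($F = - \frac{5976 - 1737}{5} = \left(- \frac{1}{5}\right) 4239 = - \frac{4239}{5} \approx -847.8$)
$\left(o{\left(149,44 \right)} - 19238\right) + \left(8070 + F\right) = \left(27 \cdot 149 - 19238\right) + \left(8070 - \frac{4239}{5}\right) = \left(4023 - 19238\right) + \frac{36111}{5} = -15215 + \frac{36111}{5} = - \frac{39964}{5}$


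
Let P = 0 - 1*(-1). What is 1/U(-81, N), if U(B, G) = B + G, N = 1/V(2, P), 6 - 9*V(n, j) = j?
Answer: -5/396 ≈ -0.012626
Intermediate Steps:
P = 1 (P = 0 + 1 = 1)
V(n, j) = ⅔ - j/9
N = 9/5 (N = 1/(⅔ - ⅑*1) = 1/(⅔ - ⅑) = 1/(5/9) = 9/5 ≈ 1.8000)
1/U(-81, N) = 1/(-81 + 9/5) = 1/(-396/5) = -5/396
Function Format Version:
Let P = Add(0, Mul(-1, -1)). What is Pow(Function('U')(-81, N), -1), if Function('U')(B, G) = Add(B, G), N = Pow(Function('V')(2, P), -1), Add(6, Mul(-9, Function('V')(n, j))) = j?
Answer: Rational(-5, 396) ≈ -0.012626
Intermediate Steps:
P = 1 (P = Add(0, 1) = 1)
Function('V')(n, j) = Add(Rational(2, 3), Mul(Rational(-1, 9), j))
N = Rational(9, 5) (N = Pow(Add(Rational(2, 3), Mul(Rational(-1, 9), 1)), -1) = Pow(Add(Rational(2, 3), Rational(-1, 9)), -1) = Pow(Rational(5, 9), -1) = Rational(9, 5) ≈ 1.8000)
Pow(Function('U')(-81, N), -1) = Pow(Add(-81, Rational(9, 5)), -1) = Pow(Rational(-396, 5), -1) = Rational(-5, 396)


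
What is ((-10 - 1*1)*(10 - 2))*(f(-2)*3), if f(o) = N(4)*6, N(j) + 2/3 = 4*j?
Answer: -24288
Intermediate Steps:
N(j) = -⅔ + 4*j
f(o) = 92 (f(o) = (-⅔ + 4*4)*6 = (-⅔ + 16)*6 = (46/3)*6 = 92)
((-10 - 1*1)*(10 - 2))*(f(-2)*3) = ((-10 - 1*1)*(10 - 2))*(92*3) = ((-10 - 1)*8)*276 = -11*8*276 = -88*276 = -24288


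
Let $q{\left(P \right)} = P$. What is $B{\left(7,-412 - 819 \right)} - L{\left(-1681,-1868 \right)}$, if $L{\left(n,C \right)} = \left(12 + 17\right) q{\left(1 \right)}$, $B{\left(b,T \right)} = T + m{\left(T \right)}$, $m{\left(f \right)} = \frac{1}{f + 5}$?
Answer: $- \frac{1544761}{1226} \approx -1260.0$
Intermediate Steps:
$m{\left(f \right)} = \frac{1}{5 + f}$
$B{\left(b,T \right)} = T + \frac{1}{5 + T}$
$L{\left(n,C \right)} = 29$ ($L{\left(n,C \right)} = \left(12 + 17\right) 1 = 29 \cdot 1 = 29$)
$B{\left(7,-412 - 819 \right)} - L{\left(-1681,-1868 \right)} = \frac{1 + \left(-412 - 819\right) \left(5 - 1231\right)}{5 - 1231} - 29 = \frac{1 - 1231 \left(5 - 1231\right)}{5 - 1231} - 29 = \frac{1 - -1509206}{-1226} - 29 = - \frac{1 + 1509206}{1226} - 29 = \left(- \frac{1}{1226}\right) 1509207 - 29 = - \frac{1509207}{1226} - 29 = - \frac{1544761}{1226}$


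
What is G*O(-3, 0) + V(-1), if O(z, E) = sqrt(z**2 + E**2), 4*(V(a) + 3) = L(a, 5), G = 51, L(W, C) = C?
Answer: 605/4 ≈ 151.25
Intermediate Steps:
V(a) = -7/4 (V(a) = -3 + (1/4)*5 = -3 + 5/4 = -7/4)
O(z, E) = sqrt(E**2 + z**2)
G*O(-3, 0) + V(-1) = 51*sqrt(0**2 + (-3)**2) - 7/4 = 51*sqrt(0 + 9) - 7/4 = 51*sqrt(9) - 7/4 = 51*3 - 7/4 = 153 - 7/4 = 605/4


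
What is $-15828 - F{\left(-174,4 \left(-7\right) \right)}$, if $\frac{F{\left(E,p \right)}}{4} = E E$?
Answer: $-136932$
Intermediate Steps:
$F{\left(E,p \right)} = 4 E^{2}$ ($F{\left(E,p \right)} = 4 E E = 4 E^{2}$)
$-15828 - F{\left(-174,4 \left(-7\right) \right)} = -15828 - 4 \left(-174\right)^{2} = -15828 - 4 \cdot 30276 = -15828 - 121104 = -136932$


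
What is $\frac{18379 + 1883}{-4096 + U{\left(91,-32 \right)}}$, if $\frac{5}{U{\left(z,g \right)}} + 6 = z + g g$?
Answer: $- \frac{7490186}{1514153} \approx -4.9468$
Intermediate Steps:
$U{\left(z,g \right)} = \frac{5}{-6 + z + g^{2}}$ ($U{\left(z,g \right)} = \frac{5}{-6 + \left(z + g g\right)} = \frac{5}{-6 + \left(z + g^{2}\right)} = \frac{5}{-6 + z + g^{2}}$)
$\frac{18379 + 1883}{-4096 + U{\left(91,-32 \right)}} = \frac{18379 + 1883}{-4096 + \frac{5}{-6 + 91 + \left(-32\right)^{2}}} = \frac{20262}{-4096 + \frac{5}{-6 + 91 + 1024}} = \frac{20262}{-4096 + \frac{5}{1109}} = \frac{20262}{- \frac{4542459}{1109}} = 20262 \left(- \frac{1109}{4542459}\right) = - \frac{7490186}{1514153}$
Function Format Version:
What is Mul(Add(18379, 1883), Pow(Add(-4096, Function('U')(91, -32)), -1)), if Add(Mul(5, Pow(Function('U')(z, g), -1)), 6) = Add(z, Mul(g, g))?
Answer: Rational(-7490186, 1514153) ≈ -4.9468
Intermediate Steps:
Function('U')(z, g) = Mul(5, Pow(Add(-6, z, Pow(g, 2)), -1)) (Function('U')(z, g) = Mul(5, Pow(Add(-6, Add(z, Mul(g, g))), -1)) = Mul(5, Pow(Add(-6, Add(z, Pow(g, 2))), -1)) = Mul(5, Pow(Add(-6, z, Pow(g, 2)), -1)))
Mul(Add(18379, 1883), Pow(Add(-4096, Function('U')(91, -32)), -1)) = Mul(Add(18379, 1883), Pow(Add(-4096, Mul(5, Pow(Add(-6, 91, Pow(-32, 2)), -1))), -1)) = Mul(20262, Pow(Add(-4096, Mul(5, Pow(Add(-6, 91, 1024), -1))), -1)) = Mul(20262, Pow(Add(-4096, Mul(5, Pow(1109, -1))), -1)) = Mul(20262, Pow(Add(-4096, Mul(5, Rational(1, 1109))), -1)) = Mul(20262, Pow(Add(-4096, Rational(5, 1109)), -1)) = Mul(20262, Pow(Rational(-4542459, 1109), -1)) = Mul(20262, Rational(-1109, 4542459)) = Rational(-7490186, 1514153)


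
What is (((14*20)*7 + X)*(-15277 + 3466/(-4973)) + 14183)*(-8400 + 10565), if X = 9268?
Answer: -1846718695200205/4973 ≈ -3.7135e+11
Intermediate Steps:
(((14*20)*7 + X)*(-15277 + 3466/(-4973)) + 14183)*(-8400 + 10565) = (((14*20)*7 + 9268)*(-15277 + 3466/(-4973)) + 14183)*(-8400 + 10565) = ((280*7 + 9268)*(-15277 + 3466*(-1/4973)) + 14183)*2165 = ((1960 + 9268)*(-15277 - 3466/4973) + 14183)*2165 = (11228*(-75975987/4973) + 14183)*2165 = (-853058382036/4973 + 14183)*2165 = -852987849977/4973*2165 = -1846718695200205/4973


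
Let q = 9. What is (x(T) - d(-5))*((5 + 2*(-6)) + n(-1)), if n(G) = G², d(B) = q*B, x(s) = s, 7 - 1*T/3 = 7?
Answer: -270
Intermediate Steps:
T = 0 (T = 21 - 3*7 = 21 - 21 = 0)
d(B) = 9*B
(x(T) - d(-5))*((5 + 2*(-6)) + n(-1)) = (0 - 9*(-5))*((5 + 2*(-6)) + (-1)²) = (0 - 1*(-45))*((5 - 12) + 1) = (0 + 45)*(-7 + 1) = 45*(-6) = -270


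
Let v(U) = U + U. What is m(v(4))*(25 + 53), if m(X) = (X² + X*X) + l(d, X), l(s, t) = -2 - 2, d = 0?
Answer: 9672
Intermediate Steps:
v(U) = 2*U
l(s, t) = -4
m(X) = -4 + 2*X² (m(X) = (X² + X*X) - 4 = (X² + X²) - 4 = 2*X² - 4 = -4 + 2*X²)
m(v(4))*(25 + 53) = (-4 + 2*(2*4)²)*(25 + 53) = (-4 + 2*8²)*78 = (-4 + 2*64)*78 = (-4 + 128)*78 = 124*78 = 9672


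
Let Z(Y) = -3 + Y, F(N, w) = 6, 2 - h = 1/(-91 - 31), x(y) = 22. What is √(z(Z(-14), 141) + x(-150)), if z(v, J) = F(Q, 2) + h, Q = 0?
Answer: √446642/122 ≈ 5.4780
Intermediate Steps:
h = 245/122 (h = 2 - 1/(-91 - 31) = 2 - 1/(-122) = 2 - 1*(-1/122) = 2 + 1/122 = 245/122 ≈ 2.0082)
z(v, J) = 977/122 (z(v, J) = 6 + 245/122 = 977/122)
√(z(Z(-14), 141) + x(-150)) = √(977/122 + 22) = √(3661/122) = √446642/122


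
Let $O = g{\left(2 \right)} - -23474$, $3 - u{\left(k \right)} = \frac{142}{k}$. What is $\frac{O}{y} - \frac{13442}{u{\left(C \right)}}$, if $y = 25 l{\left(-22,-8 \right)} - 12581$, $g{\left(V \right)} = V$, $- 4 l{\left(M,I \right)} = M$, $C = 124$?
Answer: $- \frac{20746324828}{2862005} \approx -7248.9$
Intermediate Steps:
$l{\left(M,I \right)} = - \frac{M}{4}$
$u{\left(k \right)} = 3 - \frac{142}{k}$
$y = - \frac{24887}{2}$ ($y = 25 \left(\left(- \frac{1}{4}\right) \left(-22\right)\right) - 12581 = 25 \cdot \frac{11}{2} - 12581 = \frac{275}{2} - 12581 = - \frac{24887}{2} \approx -12444.0$)
$O = 23476$ ($O = 2 - -23474 = 2 + 23474 = 23476$)
$\frac{O}{y} - \frac{13442}{u{\left(C \right)}} = \frac{23476}{- \frac{24887}{2}} - \frac{13442}{3 - \frac{142}{124}} = 23476 \left(- \frac{2}{24887}\right) - \frac{13442}{3 - \frac{71}{62}} = - \frac{46952}{24887} - \frac{13442}{3 - \frac{71}{62}} = - \frac{46952}{24887} - \frac{13442}{\frac{115}{62}} = - \frac{46952}{24887} - \frac{833404}{115} = - \frac{20746324828}{2862005}$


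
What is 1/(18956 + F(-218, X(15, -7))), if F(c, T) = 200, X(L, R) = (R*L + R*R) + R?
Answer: 1/19156 ≈ 5.2203e-5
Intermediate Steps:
X(L, R) = R + R² + L*R (X(L, R) = (L*R + R²) + R = (R² + L*R) + R = R + R² + L*R)
1/(18956 + F(-218, X(15, -7))) = 1/(18956 + 200) = 1/19156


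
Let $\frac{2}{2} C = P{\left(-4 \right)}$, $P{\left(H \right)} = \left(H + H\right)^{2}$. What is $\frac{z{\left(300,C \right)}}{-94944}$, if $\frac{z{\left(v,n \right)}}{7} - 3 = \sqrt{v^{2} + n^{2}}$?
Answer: $- \frac{7}{31648} - \frac{7 \sqrt{5881}}{23736} \approx -0.022837$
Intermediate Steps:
$P{\left(H \right)} = 4 H^{2}$ ($P{\left(H \right)} = \left(2 H\right)^{2} = 4 H^{2}$)
$C = 64$ ($C = 4 \left(-4\right)^{2} = 4 \cdot 16 = 64$)
$z{\left(v,n \right)} = 21 + 7 \sqrt{n^{2} + v^{2}}$ ($z{\left(v,n \right)} = 21 + 7 \sqrt{v^{2} + n^{2}} = 21 + 7 \sqrt{n^{2} + v^{2}}$)
$\frac{z{\left(300,C \right)}}{-94944} = \frac{21 + 7 \sqrt{64^{2} + 300^{2}}}{-94944} = \left(21 + 7 \sqrt{4096 + 90000}\right) \left(- \frac{1}{94944}\right) = \left(21 + 7 \sqrt{94096}\right) \left(- \frac{1}{94944}\right) = \left(21 + 7 \cdot 4 \sqrt{5881}\right) \left(- \frac{1}{94944}\right) = \left(21 + 28 \sqrt{5881}\right) \left(- \frac{1}{94944}\right) = - \frac{7}{31648} - \frac{7 \sqrt{5881}}{23736}$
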